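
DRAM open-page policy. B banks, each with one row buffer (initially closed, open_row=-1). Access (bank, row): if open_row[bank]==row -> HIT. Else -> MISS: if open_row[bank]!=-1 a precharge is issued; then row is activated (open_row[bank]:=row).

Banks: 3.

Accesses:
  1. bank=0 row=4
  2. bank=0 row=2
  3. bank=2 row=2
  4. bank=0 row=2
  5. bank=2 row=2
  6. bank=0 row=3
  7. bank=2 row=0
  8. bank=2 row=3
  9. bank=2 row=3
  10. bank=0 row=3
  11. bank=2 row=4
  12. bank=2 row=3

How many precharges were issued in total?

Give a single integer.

Answer: 6

Derivation:
Acc 1: bank0 row4 -> MISS (open row4); precharges=0
Acc 2: bank0 row2 -> MISS (open row2); precharges=1
Acc 3: bank2 row2 -> MISS (open row2); precharges=1
Acc 4: bank0 row2 -> HIT
Acc 5: bank2 row2 -> HIT
Acc 6: bank0 row3 -> MISS (open row3); precharges=2
Acc 7: bank2 row0 -> MISS (open row0); precharges=3
Acc 8: bank2 row3 -> MISS (open row3); precharges=4
Acc 9: bank2 row3 -> HIT
Acc 10: bank0 row3 -> HIT
Acc 11: bank2 row4 -> MISS (open row4); precharges=5
Acc 12: bank2 row3 -> MISS (open row3); precharges=6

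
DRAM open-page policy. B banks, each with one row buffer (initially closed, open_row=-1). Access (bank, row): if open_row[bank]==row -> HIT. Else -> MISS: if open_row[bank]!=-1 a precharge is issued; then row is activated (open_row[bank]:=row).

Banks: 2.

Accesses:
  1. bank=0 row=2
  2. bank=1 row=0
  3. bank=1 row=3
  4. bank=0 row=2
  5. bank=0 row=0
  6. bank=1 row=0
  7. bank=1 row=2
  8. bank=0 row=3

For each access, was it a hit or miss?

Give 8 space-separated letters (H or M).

Answer: M M M H M M M M

Derivation:
Acc 1: bank0 row2 -> MISS (open row2); precharges=0
Acc 2: bank1 row0 -> MISS (open row0); precharges=0
Acc 3: bank1 row3 -> MISS (open row3); precharges=1
Acc 4: bank0 row2 -> HIT
Acc 5: bank0 row0 -> MISS (open row0); precharges=2
Acc 6: bank1 row0 -> MISS (open row0); precharges=3
Acc 7: bank1 row2 -> MISS (open row2); precharges=4
Acc 8: bank0 row3 -> MISS (open row3); precharges=5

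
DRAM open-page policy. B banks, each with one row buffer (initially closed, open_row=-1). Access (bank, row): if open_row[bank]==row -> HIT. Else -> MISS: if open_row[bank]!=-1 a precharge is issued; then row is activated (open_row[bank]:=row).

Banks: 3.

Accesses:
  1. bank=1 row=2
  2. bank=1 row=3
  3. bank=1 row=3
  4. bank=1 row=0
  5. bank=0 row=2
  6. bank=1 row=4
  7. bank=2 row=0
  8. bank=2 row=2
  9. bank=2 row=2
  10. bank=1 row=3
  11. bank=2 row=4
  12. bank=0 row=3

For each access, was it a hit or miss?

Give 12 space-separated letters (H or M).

Acc 1: bank1 row2 -> MISS (open row2); precharges=0
Acc 2: bank1 row3 -> MISS (open row3); precharges=1
Acc 3: bank1 row3 -> HIT
Acc 4: bank1 row0 -> MISS (open row0); precharges=2
Acc 5: bank0 row2 -> MISS (open row2); precharges=2
Acc 6: bank1 row4 -> MISS (open row4); precharges=3
Acc 7: bank2 row0 -> MISS (open row0); precharges=3
Acc 8: bank2 row2 -> MISS (open row2); precharges=4
Acc 9: bank2 row2 -> HIT
Acc 10: bank1 row3 -> MISS (open row3); precharges=5
Acc 11: bank2 row4 -> MISS (open row4); precharges=6
Acc 12: bank0 row3 -> MISS (open row3); precharges=7

Answer: M M H M M M M M H M M M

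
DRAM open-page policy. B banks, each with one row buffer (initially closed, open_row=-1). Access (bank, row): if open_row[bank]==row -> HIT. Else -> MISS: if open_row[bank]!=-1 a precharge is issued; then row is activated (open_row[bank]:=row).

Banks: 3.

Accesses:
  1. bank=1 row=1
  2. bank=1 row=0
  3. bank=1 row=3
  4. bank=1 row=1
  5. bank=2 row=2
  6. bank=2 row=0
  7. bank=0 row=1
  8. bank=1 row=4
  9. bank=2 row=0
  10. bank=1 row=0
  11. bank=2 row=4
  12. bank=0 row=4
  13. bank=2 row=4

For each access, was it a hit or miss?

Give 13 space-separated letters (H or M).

Answer: M M M M M M M M H M M M H

Derivation:
Acc 1: bank1 row1 -> MISS (open row1); precharges=0
Acc 2: bank1 row0 -> MISS (open row0); precharges=1
Acc 3: bank1 row3 -> MISS (open row3); precharges=2
Acc 4: bank1 row1 -> MISS (open row1); precharges=3
Acc 5: bank2 row2 -> MISS (open row2); precharges=3
Acc 6: bank2 row0 -> MISS (open row0); precharges=4
Acc 7: bank0 row1 -> MISS (open row1); precharges=4
Acc 8: bank1 row4 -> MISS (open row4); precharges=5
Acc 9: bank2 row0 -> HIT
Acc 10: bank1 row0 -> MISS (open row0); precharges=6
Acc 11: bank2 row4 -> MISS (open row4); precharges=7
Acc 12: bank0 row4 -> MISS (open row4); precharges=8
Acc 13: bank2 row4 -> HIT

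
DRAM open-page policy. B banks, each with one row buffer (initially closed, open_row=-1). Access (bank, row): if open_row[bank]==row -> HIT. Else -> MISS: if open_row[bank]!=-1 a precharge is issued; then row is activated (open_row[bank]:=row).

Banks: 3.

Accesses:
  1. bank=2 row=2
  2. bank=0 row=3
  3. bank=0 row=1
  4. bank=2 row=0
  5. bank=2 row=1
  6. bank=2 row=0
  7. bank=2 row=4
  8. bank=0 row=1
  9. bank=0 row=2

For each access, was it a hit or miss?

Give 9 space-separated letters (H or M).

Answer: M M M M M M M H M

Derivation:
Acc 1: bank2 row2 -> MISS (open row2); precharges=0
Acc 2: bank0 row3 -> MISS (open row3); precharges=0
Acc 3: bank0 row1 -> MISS (open row1); precharges=1
Acc 4: bank2 row0 -> MISS (open row0); precharges=2
Acc 5: bank2 row1 -> MISS (open row1); precharges=3
Acc 6: bank2 row0 -> MISS (open row0); precharges=4
Acc 7: bank2 row4 -> MISS (open row4); precharges=5
Acc 8: bank0 row1 -> HIT
Acc 9: bank0 row2 -> MISS (open row2); precharges=6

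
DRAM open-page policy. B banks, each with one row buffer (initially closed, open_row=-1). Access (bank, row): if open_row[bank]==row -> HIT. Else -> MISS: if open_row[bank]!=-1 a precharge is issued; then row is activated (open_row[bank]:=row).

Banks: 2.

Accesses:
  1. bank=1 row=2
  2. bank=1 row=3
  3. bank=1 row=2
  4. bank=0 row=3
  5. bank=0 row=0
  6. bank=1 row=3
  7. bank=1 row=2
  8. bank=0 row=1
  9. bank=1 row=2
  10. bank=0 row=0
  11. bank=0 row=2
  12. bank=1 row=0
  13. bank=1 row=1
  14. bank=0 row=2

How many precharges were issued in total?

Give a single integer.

Answer: 10

Derivation:
Acc 1: bank1 row2 -> MISS (open row2); precharges=0
Acc 2: bank1 row3 -> MISS (open row3); precharges=1
Acc 3: bank1 row2 -> MISS (open row2); precharges=2
Acc 4: bank0 row3 -> MISS (open row3); precharges=2
Acc 5: bank0 row0 -> MISS (open row0); precharges=3
Acc 6: bank1 row3 -> MISS (open row3); precharges=4
Acc 7: bank1 row2 -> MISS (open row2); precharges=5
Acc 8: bank0 row1 -> MISS (open row1); precharges=6
Acc 9: bank1 row2 -> HIT
Acc 10: bank0 row0 -> MISS (open row0); precharges=7
Acc 11: bank0 row2 -> MISS (open row2); precharges=8
Acc 12: bank1 row0 -> MISS (open row0); precharges=9
Acc 13: bank1 row1 -> MISS (open row1); precharges=10
Acc 14: bank0 row2 -> HIT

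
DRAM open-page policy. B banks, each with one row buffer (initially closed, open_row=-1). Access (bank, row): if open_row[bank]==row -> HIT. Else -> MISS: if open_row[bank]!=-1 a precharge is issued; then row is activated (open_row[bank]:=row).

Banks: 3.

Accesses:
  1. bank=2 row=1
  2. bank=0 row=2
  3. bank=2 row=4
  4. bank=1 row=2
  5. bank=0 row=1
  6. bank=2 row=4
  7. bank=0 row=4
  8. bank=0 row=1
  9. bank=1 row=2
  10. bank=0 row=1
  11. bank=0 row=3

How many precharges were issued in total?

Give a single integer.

Answer: 5

Derivation:
Acc 1: bank2 row1 -> MISS (open row1); precharges=0
Acc 2: bank0 row2 -> MISS (open row2); precharges=0
Acc 3: bank2 row4 -> MISS (open row4); precharges=1
Acc 4: bank1 row2 -> MISS (open row2); precharges=1
Acc 5: bank0 row1 -> MISS (open row1); precharges=2
Acc 6: bank2 row4 -> HIT
Acc 7: bank0 row4 -> MISS (open row4); precharges=3
Acc 8: bank0 row1 -> MISS (open row1); precharges=4
Acc 9: bank1 row2 -> HIT
Acc 10: bank0 row1 -> HIT
Acc 11: bank0 row3 -> MISS (open row3); precharges=5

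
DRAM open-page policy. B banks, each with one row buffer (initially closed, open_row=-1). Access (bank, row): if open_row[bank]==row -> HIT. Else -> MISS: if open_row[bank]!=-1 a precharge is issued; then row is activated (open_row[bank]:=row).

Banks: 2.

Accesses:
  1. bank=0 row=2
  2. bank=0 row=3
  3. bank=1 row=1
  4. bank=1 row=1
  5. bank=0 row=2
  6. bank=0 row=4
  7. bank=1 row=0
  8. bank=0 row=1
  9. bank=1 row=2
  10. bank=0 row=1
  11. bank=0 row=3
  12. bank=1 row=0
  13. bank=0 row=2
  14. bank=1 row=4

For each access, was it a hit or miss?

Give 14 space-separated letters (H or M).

Answer: M M M H M M M M M H M M M M

Derivation:
Acc 1: bank0 row2 -> MISS (open row2); precharges=0
Acc 2: bank0 row3 -> MISS (open row3); precharges=1
Acc 3: bank1 row1 -> MISS (open row1); precharges=1
Acc 4: bank1 row1 -> HIT
Acc 5: bank0 row2 -> MISS (open row2); precharges=2
Acc 6: bank0 row4 -> MISS (open row4); precharges=3
Acc 7: bank1 row0 -> MISS (open row0); precharges=4
Acc 8: bank0 row1 -> MISS (open row1); precharges=5
Acc 9: bank1 row2 -> MISS (open row2); precharges=6
Acc 10: bank0 row1 -> HIT
Acc 11: bank0 row3 -> MISS (open row3); precharges=7
Acc 12: bank1 row0 -> MISS (open row0); precharges=8
Acc 13: bank0 row2 -> MISS (open row2); precharges=9
Acc 14: bank1 row4 -> MISS (open row4); precharges=10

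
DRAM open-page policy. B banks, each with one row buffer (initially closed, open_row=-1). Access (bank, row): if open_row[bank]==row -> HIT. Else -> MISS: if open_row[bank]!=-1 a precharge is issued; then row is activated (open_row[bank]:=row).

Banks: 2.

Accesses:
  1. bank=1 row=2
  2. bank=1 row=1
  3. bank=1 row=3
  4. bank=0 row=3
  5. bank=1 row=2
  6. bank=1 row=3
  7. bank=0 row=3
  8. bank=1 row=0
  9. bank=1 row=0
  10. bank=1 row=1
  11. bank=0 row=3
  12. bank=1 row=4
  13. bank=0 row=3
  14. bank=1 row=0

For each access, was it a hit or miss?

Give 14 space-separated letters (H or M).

Acc 1: bank1 row2 -> MISS (open row2); precharges=0
Acc 2: bank1 row1 -> MISS (open row1); precharges=1
Acc 3: bank1 row3 -> MISS (open row3); precharges=2
Acc 4: bank0 row3 -> MISS (open row3); precharges=2
Acc 5: bank1 row2 -> MISS (open row2); precharges=3
Acc 6: bank1 row3 -> MISS (open row3); precharges=4
Acc 7: bank0 row3 -> HIT
Acc 8: bank1 row0 -> MISS (open row0); precharges=5
Acc 9: bank1 row0 -> HIT
Acc 10: bank1 row1 -> MISS (open row1); precharges=6
Acc 11: bank0 row3 -> HIT
Acc 12: bank1 row4 -> MISS (open row4); precharges=7
Acc 13: bank0 row3 -> HIT
Acc 14: bank1 row0 -> MISS (open row0); precharges=8

Answer: M M M M M M H M H M H M H M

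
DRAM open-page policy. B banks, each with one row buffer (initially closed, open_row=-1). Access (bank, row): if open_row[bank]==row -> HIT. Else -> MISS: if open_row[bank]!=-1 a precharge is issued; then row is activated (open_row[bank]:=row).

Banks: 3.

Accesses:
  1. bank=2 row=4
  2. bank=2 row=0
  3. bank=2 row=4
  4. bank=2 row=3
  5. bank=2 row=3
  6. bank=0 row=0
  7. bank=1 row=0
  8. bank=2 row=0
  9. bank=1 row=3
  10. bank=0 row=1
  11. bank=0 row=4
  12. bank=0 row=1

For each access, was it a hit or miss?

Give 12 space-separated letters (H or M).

Acc 1: bank2 row4 -> MISS (open row4); precharges=0
Acc 2: bank2 row0 -> MISS (open row0); precharges=1
Acc 3: bank2 row4 -> MISS (open row4); precharges=2
Acc 4: bank2 row3 -> MISS (open row3); precharges=3
Acc 5: bank2 row3 -> HIT
Acc 6: bank0 row0 -> MISS (open row0); precharges=3
Acc 7: bank1 row0 -> MISS (open row0); precharges=3
Acc 8: bank2 row0 -> MISS (open row0); precharges=4
Acc 9: bank1 row3 -> MISS (open row3); precharges=5
Acc 10: bank0 row1 -> MISS (open row1); precharges=6
Acc 11: bank0 row4 -> MISS (open row4); precharges=7
Acc 12: bank0 row1 -> MISS (open row1); precharges=8

Answer: M M M M H M M M M M M M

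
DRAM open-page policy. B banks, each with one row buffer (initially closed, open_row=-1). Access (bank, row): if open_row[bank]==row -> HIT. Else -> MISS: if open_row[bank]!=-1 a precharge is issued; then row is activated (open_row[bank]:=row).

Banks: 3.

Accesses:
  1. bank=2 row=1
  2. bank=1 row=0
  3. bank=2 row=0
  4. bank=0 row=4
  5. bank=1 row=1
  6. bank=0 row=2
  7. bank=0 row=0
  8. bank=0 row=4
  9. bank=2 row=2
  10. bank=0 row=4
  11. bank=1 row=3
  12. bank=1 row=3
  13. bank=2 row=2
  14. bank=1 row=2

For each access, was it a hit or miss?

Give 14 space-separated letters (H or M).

Answer: M M M M M M M M M H M H H M

Derivation:
Acc 1: bank2 row1 -> MISS (open row1); precharges=0
Acc 2: bank1 row0 -> MISS (open row0); precharges=0
Acc 3: bank2 row0 -> MISS (open row0); precharges=1
Acc 4: bank0 row4 -> MISS (open row4); precharges=1
Acc 5: bank1 row1 -> MISS (open row1); precharges=2
Acc 6: bank0 row2 -> MISS (open row2); precharges=3
Acc 7: bank0 row0 -> MISS (open row0); precharges=4
Acc 8: bank0 row4 -> MISS (open row4); precharges=5
Acc 9: bank2 row2 -> MISS (open row2); precharges=6
Acc 10: bank0 row4 -> HIT
Acc 11: bank1 row3 -> MISS (open row3); precharges=7
Acc 12: bank1 row3 -> HIT
Acc 13: bank2 row2 -> HIT
Acc 14: bank1 row2 -> MISS (open row2); precharges=8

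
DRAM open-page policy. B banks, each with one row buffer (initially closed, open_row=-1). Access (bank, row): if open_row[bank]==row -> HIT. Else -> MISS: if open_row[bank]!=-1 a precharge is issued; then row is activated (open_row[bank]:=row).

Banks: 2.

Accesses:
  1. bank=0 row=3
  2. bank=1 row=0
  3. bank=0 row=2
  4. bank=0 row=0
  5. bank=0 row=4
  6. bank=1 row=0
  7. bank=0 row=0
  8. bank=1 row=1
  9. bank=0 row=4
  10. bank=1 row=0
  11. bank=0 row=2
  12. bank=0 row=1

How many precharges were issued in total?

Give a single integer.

Answer: 9

Derivation:
Acc 1: bank0 row3 -> MISS (open row3); precharges=0
Acc 2: bank1 row0 -> MISS (open row0); precharges=0
Acc 3: bank0 row2 -> MISS (open row2); precharges=1
Acc 4: bank0 row0 -> MISS (open row0); precharges=2
Acc 5: bank0 row4 -> MISS (open row4); precharges=3
Acc 6: bank1 row0 -> HIT
Acc 7: bank0 row0 -> MISS (open row0); precharges=4
Acc 8: bank1 row1 -> MISS (open row1); precharges=5
Acc 9: bank0 row4 -> MISS (open row4); precharges=6
Acc 10: bank1 row0 -> MISS (open row0); precharges=7
Acc 11: bank0 row2 -> MISS (open row2); precharges=8
Acc 12: bank0 row1 -> MISS (open row1); precharges=9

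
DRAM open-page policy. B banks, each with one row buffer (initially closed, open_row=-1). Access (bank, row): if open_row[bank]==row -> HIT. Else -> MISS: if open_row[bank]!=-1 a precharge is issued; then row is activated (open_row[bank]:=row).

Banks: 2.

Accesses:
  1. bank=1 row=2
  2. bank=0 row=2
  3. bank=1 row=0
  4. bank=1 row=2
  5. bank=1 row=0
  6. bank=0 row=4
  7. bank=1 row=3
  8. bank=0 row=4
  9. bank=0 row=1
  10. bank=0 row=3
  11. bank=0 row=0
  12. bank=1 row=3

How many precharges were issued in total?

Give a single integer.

Answer: 8

Derivation:
Acc 1: bank1 row2 -> MISS (open row2); precharges=0
Acc 2: bank0 row2 -> MISS (open row2); precharges=0
Acc 3: bank1 row0 -> MISS (open row0); precharges=1
Acc 4: bank1 row2 -> MISS (open row2); precharges=2
Acc 5: bank1 row0 -> MISS (open row0); precharges=3
Acc 6: bank0 row4 -> MISS (open row4); precharges=4
Acc 7: bank1 row3 -> MISS (open row3); precharges=5
Acc 8: bank0 row4 -> HIT
Acc 9: bank0 row1 -> MISS (open row1); precharges=6
Acc 10: bank0 row3 -> MISS (open row3); precharges=7
Acc 11: bank0 row0 -> MISS (open row0); precharges=8
Acc 12: bank1 row3 -> HIT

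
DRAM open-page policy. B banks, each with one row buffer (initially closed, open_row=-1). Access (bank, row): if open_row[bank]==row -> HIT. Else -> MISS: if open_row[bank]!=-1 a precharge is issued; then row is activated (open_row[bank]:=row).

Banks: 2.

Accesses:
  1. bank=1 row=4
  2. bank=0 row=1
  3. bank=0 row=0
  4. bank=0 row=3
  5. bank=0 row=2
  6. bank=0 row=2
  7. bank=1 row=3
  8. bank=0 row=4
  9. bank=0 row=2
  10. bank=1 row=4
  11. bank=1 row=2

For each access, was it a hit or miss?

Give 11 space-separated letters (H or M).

Acc 1: bank1 row4 -> MISS (open row4); precharges=0
Acc 2: bank0 row1 -> MISS (open row1); precharges=0
Acc 3: bank0 row0 -> MISS (open row0); precharges=1
Acc 4: bank0 row3 -> MISS (open row3); precharges=2
Acc 5: bank0 row2 -> MISS (open row2); precharges=3
Acc 6: bank0 row2 -> HIT
Acc 7: bank1 row3 -> MISS (open row3); precharges=4
Acc 8: bank0 row4 -> MISS (open row4); precharges=5
Acc 9: bank0 row2 -> MISS (open row2); precharges=6
Acc 10: bank1 row4 -> MISS (open row4); precharges=7
Acc 11: bank1 row2 -> MISS (open row2); precharges=8

Answer: M M M M M H M M M M M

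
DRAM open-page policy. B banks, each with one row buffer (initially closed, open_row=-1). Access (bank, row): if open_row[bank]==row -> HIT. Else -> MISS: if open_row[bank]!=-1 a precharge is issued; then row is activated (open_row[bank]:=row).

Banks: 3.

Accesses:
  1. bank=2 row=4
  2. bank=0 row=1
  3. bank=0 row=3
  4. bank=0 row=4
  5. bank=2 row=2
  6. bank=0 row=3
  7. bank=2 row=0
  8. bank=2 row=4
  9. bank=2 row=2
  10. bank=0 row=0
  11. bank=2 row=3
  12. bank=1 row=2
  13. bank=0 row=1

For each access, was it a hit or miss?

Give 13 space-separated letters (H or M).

Acc 1: bank2 row4 -> MISS (open row4); precharges=0
Acc 2: bank0 row1 -> MISS (open row1); precharges=0
Acc 3: bank0 row3 -> MISS (open row3); precharges=1
Acc 4: bank0 row4 -> MISS (open row4); precharges=2
Acc 5: bank2 row2 -> MISS (open row2); precharges=3
Acc 6: bank0 row3 -> MISS (open row3); precharges=4
Acc 7: bank2 row0 -> MISS (open row0); precharges=5
Acc 8: bank2 row4 -> MISS (open row4); precharges=6
Acc 9: bank2 row2 -> MISS (open row2); precharges=7
Acc 10: bank0 row0 -> MISS (open row0); precharges=8
Acc 11: bank2 row3 -> MISS (open row3); precharges=9
Acc 12: bank1 row2 -> MISS (open row2); precharges=9
Acc 13: bank0 row1 -> MISS (open row1); precharges=10

Answer: M M M M M M M M M M M M M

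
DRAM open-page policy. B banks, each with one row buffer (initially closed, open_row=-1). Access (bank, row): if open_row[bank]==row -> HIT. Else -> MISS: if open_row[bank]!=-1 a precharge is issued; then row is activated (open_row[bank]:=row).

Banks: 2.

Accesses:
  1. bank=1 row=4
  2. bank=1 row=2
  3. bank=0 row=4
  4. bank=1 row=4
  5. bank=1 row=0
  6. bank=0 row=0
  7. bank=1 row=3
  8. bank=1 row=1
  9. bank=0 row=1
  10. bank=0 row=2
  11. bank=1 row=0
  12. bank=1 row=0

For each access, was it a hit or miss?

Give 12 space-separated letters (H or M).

Acc 1: bank1 row4 -> MISS (open row4); precharges=0
Acc 2: bank1 row2 -> MISS (open row2); precharges=1
Acc 3: bank0 row4 -> MISS (open row4); precharges=1
Acc 4: bank1 row4 -> MISS (open row4); precharges=2
Acc 5: bank1 row0 -> MISS (open row0); precharges=3
Acc 6: bank0 row0 -> MISS (open row0); precharges=4
Acc 7: bank1 row3 -> MISS (open row3); precharges=5
Acc 8: bank1 row1 -> MISS (open row1); precharges=6
Acc 9: bank0 row1 -> MISS (open row1); precharges=7
Acc 10: bank0 row2 -> MISS (open row2); precharges=8
Acc 11: bank1 row0 -> MISS (open row0); precharges=9
Acc 12: bank1 row0 -> HIT

Answer: M M M M M M M M M M M H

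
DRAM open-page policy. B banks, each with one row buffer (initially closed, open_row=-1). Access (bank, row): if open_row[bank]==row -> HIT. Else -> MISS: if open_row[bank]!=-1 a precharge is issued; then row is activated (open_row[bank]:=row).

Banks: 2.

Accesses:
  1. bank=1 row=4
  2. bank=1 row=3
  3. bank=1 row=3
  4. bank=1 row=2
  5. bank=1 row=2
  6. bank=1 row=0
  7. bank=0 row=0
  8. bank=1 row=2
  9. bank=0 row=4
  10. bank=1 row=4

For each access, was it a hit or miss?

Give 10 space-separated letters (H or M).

Answer: M M H M H M M M M M

Derivation:
Acc 1: bank1 row4 -> MISS (open row4); precharges=0
Acc 2: bank1 row3 -> MISS (open row3); precharges=1
Acc 3: bank1 row3 -> HIT
Acc 4: bank1 row2 -> MISS (open row2); precharges=2
Acc 5: bank1 row2 -> HIT
Acc 6: bank1 row0 -> MISS (open row0); precharges=3
Acc 7: bank0 row0 -> MISS (open row0); precharges=3
Acc 8: bank1 row2 -> MISS (open row2); precharges=4
Acc 9: bank0 row4 -> MISS (open row4); precharges=5
Acc 10: bank1 row4 -> MISS (open row4); precharges=6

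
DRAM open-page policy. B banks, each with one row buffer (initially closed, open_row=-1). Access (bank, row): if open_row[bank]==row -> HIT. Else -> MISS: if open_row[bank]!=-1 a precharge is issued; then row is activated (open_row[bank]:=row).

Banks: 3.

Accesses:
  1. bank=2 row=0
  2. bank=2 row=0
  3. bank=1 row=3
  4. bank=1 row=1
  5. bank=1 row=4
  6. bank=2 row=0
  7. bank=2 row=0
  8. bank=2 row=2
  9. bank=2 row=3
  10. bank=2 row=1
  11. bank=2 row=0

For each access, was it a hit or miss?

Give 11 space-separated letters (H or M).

Acc 1: bank2 row0 -> MISS (open row0); precharges=0
Acc 2: bank2 row0 -> HIT
Acc 3: bank1 row3 -> MISS (open row3); precharges=0
Acc 4: bank1 row1 -> MISS (open row1); precharges=1
Acc 5: bank1 row4 -> MISS (open row4); precharges=2
Acc 6: bank2 row0 -> HIT
Acc 7: bank2 row0 -> HIT
Acc 8: bank2 row2 -> MISS (open row2); precharges=3
Acc 9: bank2 row3 -> MISS (open row3); precharges=4
Acc 10: bank2 row1 -> MISS (open row1); precharges=5
Acc 11: bank2 row0 -> MISS (open row0); precharges=6

Answer: M H M M M H H M M M M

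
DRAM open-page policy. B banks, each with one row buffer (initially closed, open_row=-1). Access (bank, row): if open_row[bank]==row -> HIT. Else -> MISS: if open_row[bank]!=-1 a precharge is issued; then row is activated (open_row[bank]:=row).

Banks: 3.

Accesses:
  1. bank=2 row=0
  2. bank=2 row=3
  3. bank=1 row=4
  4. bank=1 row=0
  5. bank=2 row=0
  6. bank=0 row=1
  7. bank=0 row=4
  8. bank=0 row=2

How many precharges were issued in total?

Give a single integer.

Answer: 5

Derivation:
Acc 1: bank2 row0 -> MISS (open row0); precharges=0
Acc 2: bank2 row3 -> MISS (open row3); precharges=1
Acc 3: bank1 row4 -> MISS (open row4); precharges=1
Acc 4: bank1 row0 -> MISS (open row0); precharges=2
Acc 5: bank2 row0 -> MISS (open row0); precharges=3
Acc 6: bank0 row1 -> MISS (open row1); precharges=3
Acc 7: bank0 row4 -> MISS (open row4); precharges=4
Acc 8: bank0 row2 -> MISS (open row2); precharges=5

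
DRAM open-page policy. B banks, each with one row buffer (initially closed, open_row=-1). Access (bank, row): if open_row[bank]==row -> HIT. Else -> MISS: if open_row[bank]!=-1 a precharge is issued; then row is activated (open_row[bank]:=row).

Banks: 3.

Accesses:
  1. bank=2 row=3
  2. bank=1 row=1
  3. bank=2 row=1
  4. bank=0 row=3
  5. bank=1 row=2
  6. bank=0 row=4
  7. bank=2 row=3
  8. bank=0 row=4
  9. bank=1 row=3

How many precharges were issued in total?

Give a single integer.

Acc 1: bank2 row3 -> MISS (open row3); precharges=0
Acc 2: bank1 row1 -> MISS (open row1); precharges=0
Acc 3: bank2 row1 -> MISS (open row1); precharges=1
Acc 4: bank0 row3 -> MISS (open row3); precharges=1
Acc 5: bank1 row2 -> MISS (open row2); precharges=2
Acc 6: bank0 row4 -> MISS (open row4); precharges=3
Acc 7: bank2 row3 -> MISS (open row3); precharges=4
Acc 8: bank0 row4 -> HIT
Acc 9: bank1 row3 -> MISS (open row3); precharges=5

Answer: 5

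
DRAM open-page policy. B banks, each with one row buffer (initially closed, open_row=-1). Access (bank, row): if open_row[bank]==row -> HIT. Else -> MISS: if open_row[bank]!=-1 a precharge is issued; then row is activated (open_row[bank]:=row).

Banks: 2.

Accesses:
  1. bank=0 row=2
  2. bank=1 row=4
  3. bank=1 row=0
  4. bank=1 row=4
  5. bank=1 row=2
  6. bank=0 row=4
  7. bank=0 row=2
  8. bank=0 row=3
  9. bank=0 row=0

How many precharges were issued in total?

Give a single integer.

Answer: 7

Derivation:
Acc 1: bank0 row2 -> MISS (open row2); precharges=0
Acc 2: bank1 row4 -> MISS (open row4); precharges=0
Acc 3: bank1 row0 -> MISS (open row0); precharges=1
Acc 4: bank1 row4 -> MISS (open row4); precharges=2
Acc 5: bank1 row2 -> MISS (open row2); precharges=3
Acc 6: bank0 row4 -> MISS (open row4); precharges=4
Acc 7: bank0 row2 -> MISS (open row2); precharges=5
Acc 8: bank0 row3 -> MISS (open row3); precharges=6
Acc 9: bank0 row0 -> MISS (open row0); precharges=7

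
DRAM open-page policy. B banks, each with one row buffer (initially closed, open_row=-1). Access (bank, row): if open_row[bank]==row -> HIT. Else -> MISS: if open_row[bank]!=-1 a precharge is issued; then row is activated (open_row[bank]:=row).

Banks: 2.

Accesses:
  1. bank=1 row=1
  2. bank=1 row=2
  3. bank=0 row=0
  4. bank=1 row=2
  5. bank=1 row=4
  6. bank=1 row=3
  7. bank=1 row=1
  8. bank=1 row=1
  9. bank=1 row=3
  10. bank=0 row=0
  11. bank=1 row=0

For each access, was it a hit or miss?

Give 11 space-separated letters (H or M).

Answer: M M M H M M M H M H M

Derivation:
Acc 1: bank1 row1 -> MISS (open row1); precharges=0
Acc 2: bank1 row2 -> MISS (open row2); precharges=1
Acc 3: bank0 row0 -> MISS (open row0); precharges=1
Acc 4: bank1 row2 -> HIT
Acc 5: bank1 row4 -> MISS (open row4); precharges=2
Acc 6: bank1 row3 -> MISS (open row3); precharges=3
Acc 7: bank1 row1 -> MISS (open row1); precharges=4
Acc 8: bank1 row1 -> HIT
Acc 9: bank1 row3 -> MISS (open row3); precharges=5
Acc 10: bank0 row0 -> HIT
Acc 11: bank1 row0 -> MISS (open row0); precharges=6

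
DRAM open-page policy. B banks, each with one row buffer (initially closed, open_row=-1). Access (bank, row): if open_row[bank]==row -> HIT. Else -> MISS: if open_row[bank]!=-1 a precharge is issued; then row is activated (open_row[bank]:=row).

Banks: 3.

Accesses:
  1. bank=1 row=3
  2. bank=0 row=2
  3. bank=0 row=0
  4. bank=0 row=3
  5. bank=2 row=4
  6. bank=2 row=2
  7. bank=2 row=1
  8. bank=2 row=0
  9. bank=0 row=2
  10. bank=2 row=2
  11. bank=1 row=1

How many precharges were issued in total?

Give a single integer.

Acc 1: bank1 row3 -> MISS (open row3); precharges=0
Acc 2: bank0 row2 -> MISS (open row2); precharges=0
Acc 3: bank0 row0 -> MISS (open row0); precharges=1
Acc 4: bank0 row3 -> MISS (open row3); precharges=2
Acc 5: bank2 row4 -> MISS (open row4); precharges=2
Acc 6: bank2 row2 -> MISS (open row2); precharges=3
Acc 7: bank2 row1 -> MISS (open row1); precharges=4
Acc 8: bank2 row0 -> MISS (open row0); precharges=5
Acc 9: bank0 row2 -> MISS (open row2); precharges=6
Acc 10: bank2 row2 -> MISS (open row2); precharges=7
Acc 11: bank1 row1 -> MISS (open row1); precharges=8

Answer: 8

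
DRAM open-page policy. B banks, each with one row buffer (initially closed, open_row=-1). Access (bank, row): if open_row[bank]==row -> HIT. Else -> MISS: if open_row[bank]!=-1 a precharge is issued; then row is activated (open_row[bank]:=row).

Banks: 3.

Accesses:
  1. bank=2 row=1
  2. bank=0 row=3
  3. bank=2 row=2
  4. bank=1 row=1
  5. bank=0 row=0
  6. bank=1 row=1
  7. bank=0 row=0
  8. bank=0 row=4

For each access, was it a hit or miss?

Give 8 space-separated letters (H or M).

Acc 1: bank2 row1 -> MISS (open row1); precharges=0
Acc 2: bank0 row3 -> MISS (open row3); precharges=0
Acc 3: bank2 row2 -> MISS (open row2); precharges=1
Acc 4: bank1 row1 -> MISS (open row1); precharges=1
Acc 5: bank0 row0 -> MISS (open row0); precharges=2
Acc 6: bank1 row1 -> HIT
Acc 7: bank0 row0 -> HIT
Acc 8: bank0 row4 -> MISS (open row4); precharges=3

Answer: M M M M M H H M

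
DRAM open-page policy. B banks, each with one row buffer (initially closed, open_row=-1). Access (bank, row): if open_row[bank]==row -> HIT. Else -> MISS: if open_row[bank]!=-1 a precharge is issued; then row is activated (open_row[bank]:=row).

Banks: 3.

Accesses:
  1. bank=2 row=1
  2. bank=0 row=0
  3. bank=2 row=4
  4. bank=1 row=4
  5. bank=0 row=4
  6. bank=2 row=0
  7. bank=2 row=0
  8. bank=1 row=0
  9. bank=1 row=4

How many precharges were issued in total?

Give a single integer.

Acc 1: bank2 row1 -> MISS (open row1); precharges=0
Acc 2: bank0 row0 -> MISS (open row0); precharges=0
Acc 3: bank2 row4 -> MISS (open row4); precharges=1
Acc 4: bank1 row4 -> MISS (open row4); precharges=1
Acc 5: bank0 row4 -> MISS (open row4); precharges=2
Acc 6: bank2 row0 -> MISS (open row0); precharges=3
Acc 7: bank2 row0 -> HIT
Acc 8: bank1 row0 -> MISS (open row0); precharges=4
Acc 9: bank1 row4 -> MISS (open row4); precharges=5

Answer: 5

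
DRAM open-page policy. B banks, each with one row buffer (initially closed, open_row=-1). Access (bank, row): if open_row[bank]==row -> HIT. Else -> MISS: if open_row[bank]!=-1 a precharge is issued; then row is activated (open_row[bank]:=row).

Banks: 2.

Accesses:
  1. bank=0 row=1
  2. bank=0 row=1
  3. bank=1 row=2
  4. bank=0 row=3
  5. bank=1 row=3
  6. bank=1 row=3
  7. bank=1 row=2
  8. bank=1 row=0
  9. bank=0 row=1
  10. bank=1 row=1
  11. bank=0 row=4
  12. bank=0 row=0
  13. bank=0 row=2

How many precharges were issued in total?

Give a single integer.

Acc 1: bank0 row1 -> MISS (open row1); precharges=0
Acc 2: bank0 row1 -> HIT
Acc 3: bank1 row2 -> MISS (open row2); precharges=0
Acc 4: bank0 row3 -> MISS (open row3); precharges=1
Acc 5: bank1 row3 -> MISS (open row3); precharges=2
Acc 6: bank1 row3 -> HIT
Acc 7: bank1 row2 -> MISS (open row2); precharges=3
Acc 8: bank1 row0 -> MISS (open row0); precharges=4
Acc 9: bank0 row1 -> MISS (open row1); precharges=5
Acc 10: bank1 row1 -> MISS (open row1); precharges=6
Acc 11: bank0 row4 -> MISS (open row4); precharges=7
Acc 12: bank0 row0 -> MISS (open row0); precharges=8
Acc 13: bank0 row2 -> MISS (open row2); precharges=9

Answer: 9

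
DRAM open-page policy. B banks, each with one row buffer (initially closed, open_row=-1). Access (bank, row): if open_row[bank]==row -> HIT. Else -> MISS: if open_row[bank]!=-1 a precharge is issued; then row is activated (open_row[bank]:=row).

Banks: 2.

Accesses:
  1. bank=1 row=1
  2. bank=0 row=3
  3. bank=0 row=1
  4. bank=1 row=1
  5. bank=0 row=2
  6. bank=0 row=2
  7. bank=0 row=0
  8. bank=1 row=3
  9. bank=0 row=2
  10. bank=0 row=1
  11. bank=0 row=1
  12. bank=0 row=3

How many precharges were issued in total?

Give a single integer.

Answer: 7

Derivation:
Acc 1: bank1 row1 -> MISS (open row1); precharges=0
Acc 2: bank0 row3 -> MISS (open row3); precharges=0
Acc 3: bank0 row1 -> MISS (open row1); precharges=1
Acc 4: bank1 row1 -> HIT
Acc 5: bank0 row2 -> MISS (open row2); precharges=2
Acc 6: bank0 row2 -> HIT
Acc 7: bank0 row0 -> MISS (open row0); precharges=3
Acc 8: bank1 row3 -> MISS (open row3); precharges=4
Acc 9: bank0 row2 -> MISS (open row2); precharges=5
Acc 10: bank0 row1 -> MISS (open row1); precharges=6
Acc 11: bank0 row1 -> HIT
Acc 12: bank0 row3 -> MISS (open row3); precharges=7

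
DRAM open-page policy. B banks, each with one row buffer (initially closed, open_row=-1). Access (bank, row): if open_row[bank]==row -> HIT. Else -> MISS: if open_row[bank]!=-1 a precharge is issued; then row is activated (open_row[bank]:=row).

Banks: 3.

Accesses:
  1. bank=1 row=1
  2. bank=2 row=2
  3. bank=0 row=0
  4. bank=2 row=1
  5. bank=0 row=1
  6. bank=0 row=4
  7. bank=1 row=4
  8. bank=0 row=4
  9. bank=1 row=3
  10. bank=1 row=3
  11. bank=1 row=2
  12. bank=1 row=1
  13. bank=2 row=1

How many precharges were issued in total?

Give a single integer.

Answer: 7

Derivation:
Acc 1: bank1 row1 -> MISS (open row1); precharges=0
Acc 2: bank2 row2 -> MISS (open row2); precharges=0
Acc 3: bank0 row0 -> MISS (open row0); precharges=0
Acc 4: bank2 row1 -> MISS (open row1); precharges=1
Acc 5: bank0 row1 -> MISS (open row1); precharges=2
Acc 6: bank0 row4 -> MISS (open row4); precharges=3
Acc 7: bank1 row4 -> MISS (open row4); precharges=4
Acc 8: bank0 row4 -> HIT
Acc 9: bank1 row3 -> MISS (open row3); precharges=5
Acc 10: bank1 row3 -> HIT
Acc 11: bank1 row2 -> MISS (open row2); precharges=6
Acc 12: bank1 row1 -> MISS (open row1); precharges=7
Acc 13: bank2 row1 -> HIT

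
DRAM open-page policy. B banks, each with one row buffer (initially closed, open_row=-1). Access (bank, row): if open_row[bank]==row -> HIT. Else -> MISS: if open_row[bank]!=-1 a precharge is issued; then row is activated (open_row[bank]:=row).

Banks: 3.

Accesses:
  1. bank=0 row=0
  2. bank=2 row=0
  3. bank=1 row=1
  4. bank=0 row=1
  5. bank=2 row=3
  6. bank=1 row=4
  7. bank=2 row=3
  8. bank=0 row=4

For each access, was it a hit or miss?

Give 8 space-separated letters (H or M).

Answer: M M M M M M H M

Derivation:
Acc 1: bank0 row0 -> MISS (open row0); precharges=0
Acc 2: bank2 row0 -> MISS (open row0); precharges=0
Acc 3: bank1 row1 -> MISS (open row1); precharges=0
Acc 4: bank0 row1 -> MISS (open row1); precharges=1
Acc 5: bank2 row3 -> MISS (open row3); precharges=2
Acc 6: bank1 row4 -> MISS (open row4); precharges=3
Acc 7: bank2 row3 -> HIT
Acc 8: bank0 row4 -> MISS (open row4); precharges=4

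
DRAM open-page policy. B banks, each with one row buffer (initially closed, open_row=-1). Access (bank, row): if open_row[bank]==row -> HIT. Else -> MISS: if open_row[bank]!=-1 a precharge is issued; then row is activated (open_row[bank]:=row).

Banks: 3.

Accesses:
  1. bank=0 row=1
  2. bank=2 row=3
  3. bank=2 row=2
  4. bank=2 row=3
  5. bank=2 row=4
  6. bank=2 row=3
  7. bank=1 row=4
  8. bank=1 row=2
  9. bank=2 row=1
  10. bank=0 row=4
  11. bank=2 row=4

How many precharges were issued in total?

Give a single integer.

Acc 1: bank0 row1 -> MISS (open row1); precharges=0
Acc 2: bank2 row3 -> MISS (open row3); precharges=0
Acc 3: bank2 row2 -> MISS (open row2); precharges=1
Acc 4: bank2 row3 -> MISS (open row3); precharges=2
Acc 5: bank2 row4 -> MISS (open row4); precharges=3
Acc 6: bank2 row3 -> MISS (open row3); precharges=4
Acc 7: bank1 row4 -> MISS (open row4); precharges=4
Acc 8: bank1 row2 -> MISS (open row2); precharges=5
Acc 9: bank2 row1 -> MISS (open row1); precharges=6
Acc 10: bank0 row4 -> MISS (open row4); precharges=7
Acc 11: bank2 row4 -> MISS (open row4); precharges=8

Answer: 8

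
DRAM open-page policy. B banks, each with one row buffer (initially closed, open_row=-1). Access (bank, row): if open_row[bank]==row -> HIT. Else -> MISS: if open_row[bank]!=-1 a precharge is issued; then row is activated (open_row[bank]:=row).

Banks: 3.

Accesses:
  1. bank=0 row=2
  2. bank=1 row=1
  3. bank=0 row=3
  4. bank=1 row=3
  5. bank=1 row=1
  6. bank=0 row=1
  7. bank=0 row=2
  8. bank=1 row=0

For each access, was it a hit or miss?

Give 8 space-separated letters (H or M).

Answer: M M M M M M M M

Derivation:
Acc 1: bank0 row2 -> MISS (open row2); precharges=0
Acc 2: bank1 row1 -> MISS (open row1); precharges=0
Acc 3: bank0 row3 -> MISS (open row3); precharges=1
Acc 4: bank1 row3 -> MISS (open row3); precharges=2
Acc 5: bank1 row1 -> MISS (open row1); precharges=3
Acc 6: bank0 row1 -> MISS (open row1); precharges=4
Acc 7: bank0 row2 -> MISS (open row2); precharges=5
Acc 8: bank1 row0 -> MISS (open row0); precharges=6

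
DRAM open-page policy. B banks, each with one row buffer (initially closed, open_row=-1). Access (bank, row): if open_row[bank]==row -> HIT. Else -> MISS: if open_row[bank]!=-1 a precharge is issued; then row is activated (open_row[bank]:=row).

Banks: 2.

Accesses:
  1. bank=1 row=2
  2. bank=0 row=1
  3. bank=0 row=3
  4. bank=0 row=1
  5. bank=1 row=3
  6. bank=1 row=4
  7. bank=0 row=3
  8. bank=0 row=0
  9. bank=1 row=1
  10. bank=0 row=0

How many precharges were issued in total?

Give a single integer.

Answer: 7

Derivation:
Acc 1: bank1 row2 -> MISS (open row2); precharges=0
Acc 2: bank0 row1 -> MISS (open row1); precharges=0
Acc 3: bank0 row3 -> MISS (open row3); precharges=1
Acc 4: bank0 row1 -> MISS (open row1); precharges=2
Acc 5: bank1 row3 -> MISS (open row3); precharges=3
Acc 6: bank1 row4 -> MISS (open row4); precharges=4
Acc 7: bank0 row3 -> MISS (open row3); precharges=5
Acc 8: bank0 row0 -> MISS (open row0); precharges=6
Acc 9: bank1 row1 -> MISS (open row1); precharges=7
Acc 10: bank0 row0 -> HIT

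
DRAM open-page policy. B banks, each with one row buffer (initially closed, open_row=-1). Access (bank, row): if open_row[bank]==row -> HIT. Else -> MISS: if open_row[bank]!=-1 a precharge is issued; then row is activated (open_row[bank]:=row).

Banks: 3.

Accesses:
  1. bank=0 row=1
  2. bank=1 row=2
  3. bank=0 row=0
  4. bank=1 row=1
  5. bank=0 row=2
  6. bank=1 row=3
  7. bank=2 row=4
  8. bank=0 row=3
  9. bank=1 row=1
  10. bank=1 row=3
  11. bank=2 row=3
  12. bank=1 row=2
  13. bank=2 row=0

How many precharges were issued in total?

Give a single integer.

Answer: 10

Derivation:
Acc 1: bank0 row1 -> MISS (open row1); precharges=0
Acc 2: bank1 row2 -> MISS (open row2); precharges=0
Acc 3: bank0 row0 -> MISS (open row0); precharges=1
Acc 4: bank1 row1 -> MISS (open row1); precharges=2
Acc 5: bank0 row2 -> MISS (open row2); precharges=3
Acc 6: bank1 row3 -> MISS (open row3); precharges=4
Acc 7: bank2 row4 -> MISS (open row4); precharges=4
Acc 8: bank0 row3 -> MISS (open row3); precharges=5
Acc 9: bank1 row1 -> MISS (open row1); precharges=6
Acc 10: bank1 row3 -> MISS (open row3); precharges=7
Acc 11: bank2 row3 -> MISS (open row3); precharges=8
Acc 12: bank1 row2 -> MISS (open row2); precharges=9
Acc 13: bank2 row0 -> MISS (open row0); precharges=10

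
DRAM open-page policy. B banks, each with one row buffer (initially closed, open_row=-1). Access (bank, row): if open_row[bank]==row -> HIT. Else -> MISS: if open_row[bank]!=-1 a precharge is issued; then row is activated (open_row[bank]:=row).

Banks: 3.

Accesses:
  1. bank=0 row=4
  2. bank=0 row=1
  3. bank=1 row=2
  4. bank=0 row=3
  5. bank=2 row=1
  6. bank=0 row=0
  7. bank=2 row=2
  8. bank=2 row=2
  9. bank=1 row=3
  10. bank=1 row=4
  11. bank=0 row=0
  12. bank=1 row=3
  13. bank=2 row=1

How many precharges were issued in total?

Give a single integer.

Answer: 8

Derivation:
Acc 1: bank0 row4 -> MISS (open row4); precharges=0
Acc 2: bank0 row1 -> MISS (open row1); precharges=1
Acc 3: bank1 row2 -> MISS (open row2); precharges=1
Acc 4: bank0 row3 -> MISS (open row3); precharges=2
Acc 5: bank2 row1 -> MISS (open row1); precharges=2
Acc 6: bank0 row0 -> MISS (open row0); precharges=3
Acc 7: bank2 row2 -> MISS (open row2); precharges=4
Acc 8: bank2 row2 -> HIT
Acc 9: bank1 row3 -> MISS (open row3); precharges=5
Acc 10: bank1 row4 -> MISS (open row4); precharges=6
Acc 11: bank0 row0 -> HIT
Acc 12: bank1 row3 -> MISS (open row3); precharges=7
Acc 13: bank2 row1 -> MISS (open row1); precharges=8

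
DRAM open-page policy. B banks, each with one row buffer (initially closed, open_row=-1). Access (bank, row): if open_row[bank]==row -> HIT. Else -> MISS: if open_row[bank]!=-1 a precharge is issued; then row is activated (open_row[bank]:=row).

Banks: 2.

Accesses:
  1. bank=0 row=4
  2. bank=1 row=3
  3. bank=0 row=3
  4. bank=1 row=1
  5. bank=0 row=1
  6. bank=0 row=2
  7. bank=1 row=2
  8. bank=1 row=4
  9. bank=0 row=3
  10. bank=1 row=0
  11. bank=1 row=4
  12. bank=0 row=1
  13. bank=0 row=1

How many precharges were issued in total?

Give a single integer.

Acc 1: bank0 row4 -> MISS (open row4); precharges=0
Acc 2: bank1 row3 -> MISS (open row3); precharges=0
Acc 3: bank0 row3 -> MISS (open row3); precharges=1
Acc 4: bank1 row1 -> MISS (open row1); precharges=2
Acc 5: bank0 row1 -> MISS (open row1); precharges=3
Acc 6: bank0 row2 -> MISS (open row2); precharges=4
Acc 7: bank1 row2 -> MISS (open row2); precharges=5
Acc 8: bank1 row4 -> MISS (open row4); precharges=6
Acc 9: bank0 row3 -> MISS (open row3); precharges=7
Acc 10: bank1 row0 -> MISS (open row0); precharges=8
Acc 11: bank1 row4 -> MISS (open row4); precharges=9
Acc 12: bank0 row1 -> MISS (open row1); precharges=10
Acc 13: bank0 row1 -> HIT

Answer: 10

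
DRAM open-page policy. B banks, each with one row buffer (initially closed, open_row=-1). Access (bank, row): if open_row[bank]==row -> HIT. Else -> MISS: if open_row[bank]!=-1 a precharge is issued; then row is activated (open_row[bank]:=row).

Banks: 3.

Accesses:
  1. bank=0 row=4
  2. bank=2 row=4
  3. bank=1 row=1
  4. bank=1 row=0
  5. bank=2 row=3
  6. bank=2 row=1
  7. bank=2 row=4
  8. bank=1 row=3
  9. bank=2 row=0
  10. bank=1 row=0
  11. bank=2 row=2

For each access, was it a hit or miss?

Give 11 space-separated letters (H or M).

Answer: M M M M M M M M M M M

Derivation:
Acc 1: bank0 row4 -> MISS (open row4); precharges=0
Acc 2: bank2 row4 -> MISS (open row4); precharges=0
Acc 3: bank1 row1 -> MISS (open row1); precharges=0
Acc 4: bank1 row0 -> MISS (open row0); precharges=1
Acc 5: bank2 row3 -> MISS (open row3); precharges=2
Acc 6: bank2 row1 -> MISS (open row1); precharges=3
Acc 7: bank2 row4 -> MISS (open row4); precharges=4
Acc 8: bank1 row3 -> MISS (open row3); precharges=5
Acc 9: bank2 row0 -> MISS (open row0); precharges=6
Acc 10: bank1 row0 -> MISS (open row0); precharges=7
Acc 11: bank2 row2 -> MISS (open row2); precharges=8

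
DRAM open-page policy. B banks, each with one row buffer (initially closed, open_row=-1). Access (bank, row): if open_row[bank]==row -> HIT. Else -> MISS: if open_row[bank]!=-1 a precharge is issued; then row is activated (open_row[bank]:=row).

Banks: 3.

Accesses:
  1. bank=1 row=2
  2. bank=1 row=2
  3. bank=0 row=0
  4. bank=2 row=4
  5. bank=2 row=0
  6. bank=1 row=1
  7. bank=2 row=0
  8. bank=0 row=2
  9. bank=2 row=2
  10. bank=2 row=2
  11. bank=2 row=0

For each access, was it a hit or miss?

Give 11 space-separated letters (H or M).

Acc 1: bank1 row2 -> MISS (open row2); precharges=0
Acc 2: bank1 row2 -> HIT
Acc 3: bank0 row0 -> MISS (open row0); precharges=0
Acc 4: bank2 row4 -> MISS (open row4); precharges=0
Acc 5: bank2 row0 -> MISS (open row0); precharges=1
Acc 6: bank1 row1 -> MISS (open row1); precharges=2
Acc 7: bank2 row0 -> HIT
Acc 8: bank0 row2 -> MISS (open row2); precharges=3
Acc 9: bank2 row2 -> MISS (open row2); precharges=4
Acc 10: bank2 row2 -> HIT
Acc 11: bank2 row0 -> MISS (open row0); precharges=5

Answer: M H M M M M H M M H M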